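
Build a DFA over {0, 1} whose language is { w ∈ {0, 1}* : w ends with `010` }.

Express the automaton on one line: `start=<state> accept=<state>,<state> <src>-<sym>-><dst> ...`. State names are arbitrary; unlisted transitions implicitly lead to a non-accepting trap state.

Remember how much of `010` the current input suffix matches. State s0 means no match yet; s1 means the last symbol is `0`; s2 means the last 2 symbols are `01`; s3 means the last 3 symbols are `010`. Only s3 accepts. On a mismatch, fall back to the longest proper suffix that is still a prefix of `010`.
4 states suffice.
        0   1  
>  s0   s1  s0 
   s1   s1  s2 
   s2   s3  s0 
 * s3   s1  s2 
(> = start, * = accepting)

start=s0 accept=s3 s0-0->s1 s0-1->s0 s1-0->s1 s1-1->s2 s2-0->s3 s2-1->s0 s3-0->s1 s3-1->s2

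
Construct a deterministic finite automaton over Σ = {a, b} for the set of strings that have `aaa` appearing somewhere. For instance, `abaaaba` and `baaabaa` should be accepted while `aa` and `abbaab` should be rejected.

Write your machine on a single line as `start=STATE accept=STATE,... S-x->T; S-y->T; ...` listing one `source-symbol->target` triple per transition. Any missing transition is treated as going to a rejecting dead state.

States q0..q2 record the length of the longest prefix of `aaa` that matches the current input suffix. Reaching q3 means `aaa` has been seen, and we stay there forever. Accept from q3.
With 4 states:
        a   b  
>  q0   q1  q0 
   q1   q2  q0 
   q2   q3  q0 
 * q3   q3  q3 
(> = start, * = accepting)

start=q0; accept=q3; q0-a->q1; q0-b->q0; q1-a->q2; q1-b->q0; q2-a->q3; q2-b->q0; q3-a->q3; q3-b->q3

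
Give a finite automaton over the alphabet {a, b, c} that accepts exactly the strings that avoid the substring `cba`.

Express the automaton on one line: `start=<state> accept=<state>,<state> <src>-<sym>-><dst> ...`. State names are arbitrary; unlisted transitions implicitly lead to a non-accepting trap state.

start=S0 accept=S0,S1,S2 S0-a->S0 S0-b->S0 S0-c->S1 S1-a->S0 S1-b->S2 S1-c->S1 S2-a->S3 S2-b->S0 S2-c->S1 S3-a->S3 S3-b->S3 S3-c->S3

This is the complement of 'contains `cba`'. Use the same substring-matching states — S0 through S3 holding how much of `cba` has just been matched — but flip the accepting set: everything except the trap S3 accepts.
4 states suffice.
        a   b   c  
>* S0   S0  S0  S1 
 * S1   S0  S2  S1 
 * S2   S3  S0  S1 
   S3   S3  S3  S3 
(> = start, * = accepting)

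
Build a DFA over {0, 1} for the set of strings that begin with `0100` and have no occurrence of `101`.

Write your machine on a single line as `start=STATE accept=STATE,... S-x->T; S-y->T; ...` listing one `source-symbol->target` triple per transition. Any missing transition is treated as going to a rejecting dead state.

start=S0; accept=S8,S9,S10; S0-0->S1; S0-1->S2; S1-0->S3; S1-1->S4; S2-0->S5; S2-1->S2; S3-0->S3; S3-1->S2; S4-0->S6; S4-1->S2; S5-0->S3; S5-1->S7; S6-0->S8; S6-1->S7; S7-0->S7; S7-1->S7; S8-0->S8; S8-1->S9; S9-0->S10; S9-1->S9; S10-0->S8; S10-1->S11; S11-0->S11; S11-1->S11

Build one automaton per condition and run them in lockstep. One (6 states) tracks whether the input so far still matches the prefix `0100`; the other (4 states) tracks partial matches of the forbidden pattern `101`. Each combined state is a pair, one component from each; accept when both components accept.
With 12 states:
          0    1  
>  S0     S1   S2 
   S1     S3   S4 
   S2     S5   S2 
   S3     S3   S2 
   S4     S6   S2 
   S5     S3   S7 
   S6     S8   S7 
   S7     S7   S7 
 * S8     S8   S9 
 * S9    S10   S9 
 * S10    S8  S11 
   S11   S11  S11 
(> = start, * = accepting)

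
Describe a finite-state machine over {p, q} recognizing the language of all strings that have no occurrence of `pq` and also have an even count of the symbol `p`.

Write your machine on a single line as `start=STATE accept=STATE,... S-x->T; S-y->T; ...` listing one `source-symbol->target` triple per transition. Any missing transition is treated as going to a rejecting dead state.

Handle the two conditions separately and then intersect. One (3 states) tracks partial matches of the forbidden pattern `pq`; the other (2 states) tracks the count of `p`s modulo 2. Each combined state is a pair, one component from each; accept when both components accept.
A 5-state machine:
        p   q  
>* s0   s1  s0 
   s1   s2  s3 
 * s2   s1  s4 
   s3   s4  s3 
   s4   s3  s4 
(> = start, * = accepting)

start=s0; accept=s0,s2; s0-p->s1; s0-q->s0; s1-p->s2; s1-q->s3; s2-p->s1; s2-q->s4; s3-p->s4; s3-q->s3; s4-p->s3; s4-q->s4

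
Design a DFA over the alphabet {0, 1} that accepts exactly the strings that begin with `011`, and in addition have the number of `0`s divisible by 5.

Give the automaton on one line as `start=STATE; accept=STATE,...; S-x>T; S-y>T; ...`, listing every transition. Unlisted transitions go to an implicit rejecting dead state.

Run two small machines in parallel and take their product. The first has 5 states tracking whether the input so far still matches the prefix `011`; the second has 5 states tracking the count of `0`s modulo 5. A product state is a pair (one from each), accepting exactly when both do. After merging equivalent states the machine shrinks.
A 9-state machine:
        0   1  
>  s0   s1  s2 
   s1   s2  s3 
   s2   s2  s2 
   s3   s2  s4 
   s4   s5  s4 
   s5   s6  s5 
   s6   s7  s6 
   s7   s8  s7 
 * s8   s4  s8 
(> = start, * = accepting)

start=s0; accept=s8; s0-0>s1; s0-1>s2; s1-0>s2; s1-1>s3; s2-0>s2; s2-1>s2; s3-0>s2; s3-1>s4; s4-0>s5; s4-1>s4; s5-0>s6; s5-1>s5; s6-0>s7; s6-1>s6; s7-0>s8; s7-1>s7; s8-0>s4; s8-1>s8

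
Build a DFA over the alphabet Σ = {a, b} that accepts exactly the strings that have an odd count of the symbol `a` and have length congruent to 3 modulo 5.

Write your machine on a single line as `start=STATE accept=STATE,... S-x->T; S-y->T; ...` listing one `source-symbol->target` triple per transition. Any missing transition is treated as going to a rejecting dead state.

Run two small machines in parallel and take their product. The first has 2 states tracking the count of `a`s modulo 2; the second has 5 states tracking the input length modulo 5. A product state is a pair (one from each), accepting exactly when both do.
A 10-state machine:
        a   b  
>  q0   q1  q2 
   q1   q3  q4 
   q2   q4  q3 
   q3   q5  q6 
   q4   q6  q5 
 * q5   q7  q8 
   q6   q8  q7 
   q7   q9  q0 
   q8   q0  q9 
   q9   q2  q1 
(> = start, * = accepting)

start=q0; accept=q5; q0-a->q1; q0-b->q2; q1-a->q3; q1-b->q4; q2-a->q4; q2-b->q3; q3-a->q5; q3-b->q6; q4-a->q6; q4-b->q5; q5-a->q7; q5-b->q8; q6-a->q8; q6-b->q7; q7-a->q9; q7-b->q0; q8-a->q0; q8-b->q9; q9-a->q2; q9-b->q1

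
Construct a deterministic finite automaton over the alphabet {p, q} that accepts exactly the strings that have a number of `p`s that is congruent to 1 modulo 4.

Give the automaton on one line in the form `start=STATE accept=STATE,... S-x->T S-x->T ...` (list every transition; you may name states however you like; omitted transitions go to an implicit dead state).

start=S0 accept=S1 S0-p->S1 S0-q->S0 S1-p->S2 S1-q->S1 S2-p->S3 S2-q->S2 S3-p->S0 S3-q->S3

Keep the running count of `p`s modulo 4: each `p` advances along the cycle S0 → S1 → S2 → S3 → S0 while other symbols loop. Accept at S1.
4 states suffice.
        p   q  
>  S0   S1  S0 
 * S1   S2  S1 
   S2   S3  S2 
   S3   S0  S3 
(> = start, * = accepting)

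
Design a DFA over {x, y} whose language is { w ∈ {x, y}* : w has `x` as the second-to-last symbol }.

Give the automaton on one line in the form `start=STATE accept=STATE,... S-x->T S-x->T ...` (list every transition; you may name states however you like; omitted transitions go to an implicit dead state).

start=s0 accept=s3,s4 s0-x->s1 s0-y->s2 s1-x->s3 s1-y->s4 s2-x->s5 s2-y->s6 s3-x->s3 s3-y->s4 s4-x->s5 s4-y->s6 s5-x->s3 s5-y->s4 s6-x->s5 s6-y->s6

A DFA must remember the last 2 symbols (since which symbol is second-to-last isn't known until the input ends). Use one state per possible window of the last ≤2 symbols; accept from those whose window starts with `x`.
With 7 states:
        x   y  
>  s0   s1  s2 
   s1   s3  s4 
   s2   s5  s6 
 * s3   s3  s4 
 * s4   s5  s6 
   s5   s3  s4 
   s6   s5  s6 
(> = start, * = accepting)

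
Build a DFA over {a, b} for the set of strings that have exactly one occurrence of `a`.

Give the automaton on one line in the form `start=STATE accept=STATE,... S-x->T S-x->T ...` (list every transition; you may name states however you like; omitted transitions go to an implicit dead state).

Count `a`s, saturating at 2: state S0 means no `a` yet, S1 means one `a` seen, S2 means more than one. Each `a` increments (capped at S2); other symbols loop. Accept from {S1}.
With 3 states:
        a   b  
>  S0   S1  S0 
 * S1   S2  S1 
   S2   S2  S2 
(> = start, * = accepting)

start=S0 accept=S1 S0-a->S1 S0-b->S0 S1-a->S2 S1-b->S1 S2-a->S2 S2-b->S2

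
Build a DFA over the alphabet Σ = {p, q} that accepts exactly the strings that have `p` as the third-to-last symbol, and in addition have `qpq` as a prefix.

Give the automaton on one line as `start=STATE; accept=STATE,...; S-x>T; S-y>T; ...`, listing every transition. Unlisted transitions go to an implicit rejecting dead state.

Run two small machines in parallel and take their product. One (15 states) tracks the last 3 symbols read; the other (5 states) tracks whether the input so far still matches the prefix `qpq`. Each combined state is a pair, one component from each; accept when both components accept. After merging equivalent states the machine shrinks.
A 12-state machine:
       p  q 
>  A   B  C 
   B   B  B 
   C   D  B 
   D   B  E 
   E   F  G 
 * F   H  E 
 * G   I  J 
   H   K  L 
   I   H  E 
   J   I  J 
 * K   K  L 
 * L   F  G 
(> = start, * = accepting)

start=A; accept=F,G,K,L; A-p>B; A-q>C; B-p>B; B-q>B; C-p>D; C-q>B; D-p>B; D-q>E; E-p>F; E-q>G; F-p>H; F-q>E; G-p>I; G-q>J; H-p>K; H-q>L; I-p>H; I-q>E; J-p>I; J-q>J; K-p>K; K-q>L; L-p>F; L-q>G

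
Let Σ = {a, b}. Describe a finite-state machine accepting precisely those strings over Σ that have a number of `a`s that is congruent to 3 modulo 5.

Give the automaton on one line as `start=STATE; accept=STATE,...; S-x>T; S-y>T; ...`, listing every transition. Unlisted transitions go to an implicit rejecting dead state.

start=s0; accept=s3; s0-a>s1; s0-b>s0; s1-a>s2; s1-b>s1; s2-a>s3; s2-b>s2; s3-a>s4; s3-b>s3; s4-a>s0; s4-b>s4

The only thing that matters is how many `a`s have appeared, reduced mod 5. Use one state per residue: s0 for 0, …, s4 for 4. Reading `a` moves to the next residue; anything else stays put. s3 is accepting.
        a   b  
>  s0   s1  s0 
   s1   s2  s1 
   s2   s3  s2 
 * s3   s4  s3 
   s4   s0  s4 
(> = start, * = accepting)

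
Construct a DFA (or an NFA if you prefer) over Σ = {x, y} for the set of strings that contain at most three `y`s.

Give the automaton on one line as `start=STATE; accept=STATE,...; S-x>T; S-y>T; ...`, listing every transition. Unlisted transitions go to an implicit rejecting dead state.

start=A; accept=A,B,C,D; A-x>A; A-y>B; B-x>B; B-y>C; C-x>C; C-y>D; D-x>D; D-y>E; E-x>E; E-y>E

Count `y`s, saturating at 4: states A through D mean 0 through 3 `y`s seen; E means more than 3. Each `y` increments (capped at E); other symbols loop. Accept from {A, B, C, D}.
A 5-state machine:
       x  y 
>* A   A  B 
 * B   B  C 
 * C   C  D 
 * D   D  E 
   E   E  E 
(> = start, * = accepting)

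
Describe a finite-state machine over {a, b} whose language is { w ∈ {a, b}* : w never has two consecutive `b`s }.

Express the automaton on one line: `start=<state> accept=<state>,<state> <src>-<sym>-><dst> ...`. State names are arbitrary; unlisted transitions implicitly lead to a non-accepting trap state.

Track partial matches of the forbidden pattern `bb`. State q2 is a dead state reached once `bb` has occurred; every other state accepts. q0 means no part of `bb` is currently matched.
A 3-state machine:
        a   b  
>* q0   q0  q1 
 * q1   q0  q2 
   q2   q2  q2 
(> = start, * = accepting)

start=q0 accept=q0,q1 q0-a->q0 q0-b->q1 q1-a->q0 q1-b->q2 q2-a->q2 q2-b->q2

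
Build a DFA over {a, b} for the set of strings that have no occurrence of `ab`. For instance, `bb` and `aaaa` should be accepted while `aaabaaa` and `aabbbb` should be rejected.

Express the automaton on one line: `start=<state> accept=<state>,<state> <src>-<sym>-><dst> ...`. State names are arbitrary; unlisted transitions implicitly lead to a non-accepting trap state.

start=S0 accept=S0,S1 S0-a->S1 S0-b->S0 S1-a->S1 S1-b->S2 S2-a->S2 S2-b->S2

Track partial matches of the forbidden pattern `ab`. State S2 is a dead state reached once `ab` has occurred; every other state accepts. S0 means no part of `ab` is currently matched.
A 3-state machine:
        a   b  
>* S0   S1  S0 
 * S1   S1  S2 
   S2   S2  S2 
(> = start, * = accepting)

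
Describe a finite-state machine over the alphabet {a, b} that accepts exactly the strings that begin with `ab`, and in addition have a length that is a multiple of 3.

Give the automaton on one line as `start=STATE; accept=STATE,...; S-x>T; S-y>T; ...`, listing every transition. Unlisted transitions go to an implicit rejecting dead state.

start=s0; accept=s4; s0-a>s1; s0-b>s2; s1-a>s2; s1-b>s3; s2-a>s2; s2-b>s2; s3-a>s4; s3-b>s4; s4-a>s5; s4-b>s5; s5-a>s3; s5-b>s3

Run two small machines in parallel and take their product. The first has 4 states tracking whether the input so far still matches the prefix `ab`; the second has 3 states tracking the input length modulo 3. A product state is a pair (one from each), accepting exactly when both do. Equivalent product states are then merged.
6 states suffice.
        a   b  
>  s0   s1  s2 
   s1   s2  s3 
   s2   s2  s2 
   s3   s4  s4 
 * s4   s5  s5 
   s5   s3  s3 
(> = start, * = accepting)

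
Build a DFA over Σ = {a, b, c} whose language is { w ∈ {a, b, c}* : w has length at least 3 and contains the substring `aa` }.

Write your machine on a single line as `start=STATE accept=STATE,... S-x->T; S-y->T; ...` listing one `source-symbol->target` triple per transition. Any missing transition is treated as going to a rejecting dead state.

Build one automaton per condition and run them in lockstep. The first has 5 states tracking the input length, saturating at 4; the second has 3 states tracking whether and how much of `aa` has been seen. A product state is a pair (one from each), accepting exactly when both do. Equivalent product states are then merged.
        a   b   c  
>  q0   q1  q2  q2 
   q1   q3  q2  q2 
   q2   q4  q2  q2 
   q3   q5  q5  q5 
   q4   q5  q2  q2 
 * q5   q5  q5  q5 
(> = start, * = accepting)

start=q0; accept=q5; q0-a->q1; q0-b->q2; q0-c->q2; q1-a->q3; q1-b->q2; q1-c->q2; q2-a->q4; q2-b->q2; q2-c->q2; q3-a->q5; q3-b->q5; q3-c->q5; q4-a->q5; q4-b->q2; q4-c->q2; q5-a->q5; q5-b->q5; q5-c->q5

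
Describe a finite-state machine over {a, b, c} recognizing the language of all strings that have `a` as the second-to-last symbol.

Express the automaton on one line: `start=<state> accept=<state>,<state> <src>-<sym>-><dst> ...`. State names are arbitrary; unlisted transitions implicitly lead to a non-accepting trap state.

Because acceptance depends on a position counted from the end, the machine has to buffer the most recent 2 symbols. Make each state the string of the last up-to-2 symbols read; on input `x` shift the window left and append `x`. Accept when the buffered window has length 2 and begins with `a`.
A 13-state machine:
          a    b    c  
>  q0     q1   q2   q3 
   q1     q4   q5   q6 
   q2     q7   q8   q9 
   q3    q10  q11  q12 
 * q4     q4   q5   q6 
 * q5     q7   q8   q9 
 * q6    q10  q11  q12 
   q7     q4   q5   q6 
   q8     q7   q8   q9 
   q9    q10  q11  q12 
   q10    q4   q5   q6 
   q11    q7   q8   q9 
   q12   q10  q11  q12 
(> = start, * = accepting)

start=q0 accept=q4,q5,q6 q0-a->q1 q0-b->q2 q0-c->q3 q1-a->q4 q1-b->q5 q1-c->q6 q2-a->q7 q2-b->q8 q2-c->q9 q3-a->q10 q3-b->q11 q3-c->q12 q4-a->q4 q4-b->q5 q4-c->q6 q5-a->q7 q5-b->q8 q5-c->q9 q6-a->q10 q6-b->q11 q6-c->q12 q7-a->q4 q7-b->q5 q7-c->q6 q8-a->q7 q8-b->q8 q8-c->q9 q9-a->q10 q9-b->q11 q9-c->q12 q10-a->q4 q10-b->q5 q10-c->q6 q11-a->q7 q11-b->q8 q11-c->q9 q12-a->q10 q12-b->q11 q12-c->q12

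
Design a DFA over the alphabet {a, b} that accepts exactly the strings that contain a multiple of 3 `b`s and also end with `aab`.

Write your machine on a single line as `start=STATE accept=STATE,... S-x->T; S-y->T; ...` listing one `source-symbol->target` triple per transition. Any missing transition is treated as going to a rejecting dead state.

Build one automaton per condition and run them in lockstep. The first has 3 states tracking the count of `b`s modulo 3; the second has 4 states tracking how much of the suffix `aab` has currently been matched. A product state is a pair (one from each), accepting exactly when both do.
A 12-state machine:
          a    b  
>  q0     q1   q2 
   q1     q3   q2 
   q2     q4   q5 
   q3     q3   q6 
   q4     q7   q5 
   q5     q8   q0 
   q6     q4   q5 
   q7     q7   q9 
   q8    q10   q0 
   q9     q8   q0 
   q10   q10  q11 
 * q11    q1   q2 
(> = start, * = accepting)

start=q0; accept=q11; q0-a->q1; q0-b->q2; q1-a->q3; q1-b->q2; q2-a->q4; q2-b->q5; q3-a->q3; q3-b->q6; q4-a->q7; q4-b->q5; q5-a->q8; q5-b->q0; q6-a->q4; q6-b->q5; q7-a->q7; q7-b->q9; q8-a->q10; q8-b->q0; q9-a->q8; q9-b->q0; q10-a->q10; q10-b->q11; q11-a->q1; q11-b->q2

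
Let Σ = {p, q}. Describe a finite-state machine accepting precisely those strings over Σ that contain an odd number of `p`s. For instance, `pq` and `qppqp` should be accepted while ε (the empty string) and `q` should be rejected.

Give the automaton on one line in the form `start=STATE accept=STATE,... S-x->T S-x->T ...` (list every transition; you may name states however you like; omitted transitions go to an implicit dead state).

The only thing that matters is how many `p`s have appeared, reduced mod 2. Use one state per residue: s0 for 0, …, s1 for 1. Reading `p` moves to the next residue; anything else stays put. s1 is accepting.
2 states suffice.
        p   q  
>  s0   s1  s0 
 * s1   s0  s1 
(> = start, * = accepting)

start=s0 accept=s1 s0-p->s1 s0-q->s0 s1-p->s0 s1-q->s1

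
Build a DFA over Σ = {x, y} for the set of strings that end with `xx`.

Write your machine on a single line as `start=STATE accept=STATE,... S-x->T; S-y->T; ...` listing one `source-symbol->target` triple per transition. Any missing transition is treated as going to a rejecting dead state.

start=q0; accept=q2; q0-x->q1; q0-y->q0; q1-x->q2; q1-y->q0; q2-x->q2; q2-y->q0

Remember how much of `xx` the current input suffix matches. State q0 means no match yet; q1 means the last symbol is `x`; q2 means the last 2 symbols are `xx`. Only q2 accepts. On a mismatch, fall back to the longest proper suffix that is still a prefix of `xx`.
A 3-state machine:
        x   y  
>  q0   q1  q0 
   q1   q2  q0 
 * q2   q2  q0 
(> = start, * = accepting)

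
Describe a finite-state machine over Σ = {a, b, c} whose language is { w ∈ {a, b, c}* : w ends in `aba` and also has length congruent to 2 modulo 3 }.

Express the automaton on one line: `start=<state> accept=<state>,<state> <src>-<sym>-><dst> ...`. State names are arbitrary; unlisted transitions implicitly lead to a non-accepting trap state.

Build one automaton per condition and run them in lockstep. The first has 4 states tracking how much of the suffix `aba` has currently been matched; the second has 3 states tracking the input length modulo 3. A product state is a pair (one from each), accepting exactly when both do. Minimizing collapses redundant product states.
A 6-state machine:
        a   b   c  
>  S0   S1  S1  S1 
   S1   S2  S2  S2 
   S2   S3  S0  S0 
   S3   S1  S4  S1 
   S4   S5  S2  S2 
 * S5   S3  S0  S0 
(> = start, * = accepting)

start=S0 accept=S5 S0-a->S1 S0-b->S1 S0-c->S1 S1-a->S2 S1-b->S2 S1-c->S2 S2-a->S3 S2-b->S0 S2-c->S0 S3-a->S1 S3-b->S4 S3-c->S1 S4-a->S5 S4-b->S2 S4-c->S2 S5-a->S3 S5-b->S0 S5-c->S0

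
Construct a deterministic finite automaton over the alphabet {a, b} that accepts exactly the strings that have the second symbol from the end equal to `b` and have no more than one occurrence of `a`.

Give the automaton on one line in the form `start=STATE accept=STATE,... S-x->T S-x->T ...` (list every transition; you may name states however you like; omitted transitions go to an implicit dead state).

Run two small machines in parallel and take their product. The first has 7 states tracking the last 2 symbols read; the second has 3 states tracking the count of `a`s, saturating at 2. A product state is a pair (one from each), accepting exactly when both do.
          a    b  
>  q0     q1   q2 
   q1     q3   q4 
   q2     q5   q6 
   q3     q3   q7 
   q4     q8   q9 
 * q5     q3   q4 
 * q6     q5   q6 
   q7     q8  q10 
   q8     q3   q7 
 * q9     q8   q9 
   q10    q8  q10 
(> = start, * = accepting)

start=q0 accept=q5,q6,q9 q0-a->q1 q0-b->q2 q1-a->q3 q1-b->q4 q2-a->q5 q2-b->q6 q3-a->q3 q3-b->q7 q4-a->q8 q4-b->q9 q5-a->q3 q5-b->q4 q6-a->q5 q6-b->q6 q7-a->q8 q7-b->q10 q8-a->q3 q8-b->q7 q9-a->q8 q9-b->q9 q10-a->q8 q10-b->q10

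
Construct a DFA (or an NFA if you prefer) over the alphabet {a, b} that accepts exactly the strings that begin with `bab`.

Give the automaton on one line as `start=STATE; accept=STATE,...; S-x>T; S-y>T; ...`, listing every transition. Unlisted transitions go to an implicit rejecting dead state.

start=S0; accept=S3; S0-a>S4; S0-b>S1; S1-a>S2; S1-b>S4; S2-a>S4; S2-b>S3; S3-a>S3; S3-b>S3; S4-a>S4; S4-b>S4

Check the first 3 symbols one by one: S0 through S2 record how many have matched `bab` so far; any wrong symbol goes to the dead state S4. After all 3 match we enter the accepting sink S3.
With 5 states:
        a   b  
>  S0   S4  S1 
   S1   S2  S4 
   S2   S4  S3 
 * S3   S3  S3 
   S4   S4  S4 
(> = start, * = accepting)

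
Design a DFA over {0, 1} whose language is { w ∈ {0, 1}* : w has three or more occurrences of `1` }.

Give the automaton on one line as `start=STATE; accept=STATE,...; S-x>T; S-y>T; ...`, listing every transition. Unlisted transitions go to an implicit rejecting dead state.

start=q0; accept=q3,q4; q0-0>q0; q0-1>q1; q1-0>q1; q1-1>q2; q2-0>q2; q2-1>q3; q3-0>q3; q3-1>q4; q4-0>q4; q4-1>q4

Only the number of `1`s matters, and only up to 4. Make a chain q0 → q1 → q2 → q3 → q4 advanced by each `1` (with q4 absorbing); every other symbol self-loops. The accepting set is {q3, q4}.
        0   1  
>  q0   q0  q1 
   q1   q1  q2 
   q2   q2  q3 
 * q3   q3  q4 
 * q4   q4  q4 
(> = start, * = accepting)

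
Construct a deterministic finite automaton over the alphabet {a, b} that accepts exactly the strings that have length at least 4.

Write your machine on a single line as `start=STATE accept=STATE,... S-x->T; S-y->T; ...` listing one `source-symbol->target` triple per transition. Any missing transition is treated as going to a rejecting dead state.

We only need to distinguish lengths 0, 1, …, 4, and '>4'. Chain q0 → q1 → q2 → q3 → q4 → q5 on every symbol, with q5 looping. Accepting states: {q4, q5}.
6 states suffice.
        a   b  
>  q0   q1  q1 
   q1   q2  q2 
   q2   q3  q3 
   q3   q4  q4 
 * q4   q5  q5 
 * q5   q5  q5 
(> = start, * = accepting)

start=q0; accept=q4,q5; q0-a->q1; q0-b->q1; q1-a->q2; q1-b->q2; q2-a->q3; q2-b->q3; q3-a->q4; q3-b->q4; q4-a->q5; q4-b->q5; q5-a->q5; q5-b->q5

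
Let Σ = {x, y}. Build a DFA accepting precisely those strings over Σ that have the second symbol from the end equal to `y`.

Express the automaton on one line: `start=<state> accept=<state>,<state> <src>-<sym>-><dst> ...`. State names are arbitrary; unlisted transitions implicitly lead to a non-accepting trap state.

A DFA must remember the last 2 symbols (since which symbol is second-to-last isn't known until the input ends). Use one state per possible window of the last ≤2 symbols; accept from those whose window starts with `y`.
With 7 states:
        x   y  
>  q0   q1  q2 
   q1   q3  q4 
   q2   q5  q6 
   q3   q3  q4 
   q4   q5  q6 
 * q5   q3  q4 
 * q6   q5  q6 
(> = start, * = accepting)

start=q0 accept=q5,q6 q0-x->q1 q0-y->q2 q1-x->q3 q1-y->q4 q2-x->q5 q2-y->q6 q3-x->q3 q3-y->q4 q4-x->q5 q4-y->q6 q5-x->q3 q5-y->q4 q6-x->q5 q6-y->q6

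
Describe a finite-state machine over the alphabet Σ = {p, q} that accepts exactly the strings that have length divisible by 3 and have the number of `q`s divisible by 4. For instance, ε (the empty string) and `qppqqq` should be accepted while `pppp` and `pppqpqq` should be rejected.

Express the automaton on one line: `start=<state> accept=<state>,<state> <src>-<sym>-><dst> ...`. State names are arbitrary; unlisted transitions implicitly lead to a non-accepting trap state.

start=s0 accept=s0 s0-p->s1 s0-q->s2 s1-p->s3 s1-q->s4 s2-p->s4 s2-q->s5 s3-p->s0 s3-q->s6 s4-p->s6 s4-q->s7 s5-p->s7 s5-q->s8 s6-p->s2 s6-q->s9 s7-p->s9 s7-q->s10 s8-p->s10 s8-q->s1 s9-p->s5 s9-q->s11 s10-p->s11 s10-q->s3 s11-p->s8 s11-q->s0

Build one automaton per condition and run them in lockstep. The first has 3 states tracking the input length modulo 3; the second has 4 states tracking the count of `q`s modulo 4. A product state is a pair (one from each), accepting exactly when both do.
          p    q  
>* s0     s1   s2 
   s1     s3   s4 
   s2     s4   s5 
   s3     s0   s6 
   s4     s6   s7 
   s5     s7   s8 
   s6     s2   s9 
   s7     s9  s10 
   s8    s10   s1 
   s9     s5  s11 
   s10   s11   s3 
   s11    s8   s0 
(> = start, * = accepting)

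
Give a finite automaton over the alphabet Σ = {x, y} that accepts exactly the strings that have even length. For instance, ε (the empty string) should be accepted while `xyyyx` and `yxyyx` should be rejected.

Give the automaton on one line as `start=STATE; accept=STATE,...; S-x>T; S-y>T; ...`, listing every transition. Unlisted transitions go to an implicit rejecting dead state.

Count input length modulo 2: every symbol advances one step around the cycle s0 → s1 → s0. Accept at s0.
With 2 states:
        x   y  
>* s0   s1  s1 
   s1   s0  s0 
(> = start, * = accepting)

start=s0; accept=s0; s0-x>s1; s0-y>s1; s1-x>s0; s1-y>s0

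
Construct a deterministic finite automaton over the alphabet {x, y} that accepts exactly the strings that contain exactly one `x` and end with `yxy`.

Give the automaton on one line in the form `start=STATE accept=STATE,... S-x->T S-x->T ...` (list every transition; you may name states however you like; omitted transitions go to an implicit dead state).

Build one automaton per condition and run them in lockstep. One (3 states) tracks the count of `x`s, saturating at 2; the other (4 states) tracks how much of the suffix `yxy` has currently been matched. Each combined state is a pair, one component from each; accept when both components accept.
10 states suffice.
       x  y 
>  A   B  C 
   B   D  E 
   C   F  C 
   D   D  G 
   E   H  E 
   F   D  I 
   G   H  G 
   H   D  J 
 * I   H  E 
   J   H  G 
(> = start, * = accepting)

start=A accept=I A-x->B A-y->C B-x->D B-y->E C-x->F C-y->C D-x->D D-y->G E-x->H E-y->E F-x->D F-y->I G-x->H G-y->G H-x->D H-y->J I-x->H I-y->E J-x->H J-y->G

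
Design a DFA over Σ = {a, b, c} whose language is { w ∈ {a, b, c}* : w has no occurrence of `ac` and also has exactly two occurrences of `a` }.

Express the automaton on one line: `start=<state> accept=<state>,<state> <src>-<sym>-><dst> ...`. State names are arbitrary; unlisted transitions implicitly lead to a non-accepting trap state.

start=S0 accept=S2,S5 S0-a->S1 S0-b->S0 S0-c->S0 S1-a->S2 S1-b->S3 S1-c->S4 S2-a->S4 S2-b->S5 S2-c->S4 S3-a->S2 S3-b->S3 S3-c->S3 S4-a->S4 S4-b->S4 S4-c->S4 S5-a->S4 S5-b->S5 S5-c->S5

Run two small machines in parallel and take their product. The first has 3 states tracking partial matches of the forbidden pattern `ac`; the second has 4 states tracking the count of `a`s, saturating at 3. A product state is a pair (one from each), accepting exactly when both do. After merging equivalent states the machine shrinks.
A 6-state machine:
        a   b   c  
>  S0   S1  S0  S0 
   S1   S2  S3  S4 
 * S2   S4  S5  S4 
   S3   S2  S3  S3 
   S4   S4  S4  S4 
 * S5   S4  S5  S5 
(> = start, * = accepting)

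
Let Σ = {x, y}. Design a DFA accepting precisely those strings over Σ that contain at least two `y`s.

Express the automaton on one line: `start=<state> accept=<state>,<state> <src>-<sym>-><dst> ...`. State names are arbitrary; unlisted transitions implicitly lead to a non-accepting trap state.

Count `y`s, saturating at 3: states S0 through S2 mean 0 through 2 `y`s seen; S3 means more than 2. Each `y` increments (capped at S3); other symbols loop. Accept from {S2, S3}.
4 states suffice.
        x   y  
>  S0   S0  S1 
   S1   S1  S2 
 * S2   S2  S3 
 * S3   S3  S3 
(> = start, * = accepting)

start=S0 accept=S2,S3 S0-x->S0 S0-y->S1 S1-x->S1 S1-y->S2 S2-x->S2 S2-y->S3 S3-x->S3 S3-y->S3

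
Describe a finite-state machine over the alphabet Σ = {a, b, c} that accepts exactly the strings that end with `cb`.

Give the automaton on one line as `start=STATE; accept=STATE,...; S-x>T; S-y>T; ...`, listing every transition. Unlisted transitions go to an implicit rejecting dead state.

start=s0; accept=s2; s0-a>s0; s0-b>s0; s0-c>s1; s1-a>s0; s1-b>s2; s1-c>s1; s2-a>s0; s2-b>s0; s2-c>s1

Remember how much of `cb` the current input suffix matches. State s0 means no match yet; s1 means the last symbol is `c`; s2 means the last 2 symbols are `cb`. Only s2 accepts. On a mismatch, fall back to the longest proper suffix that is still a prefix of `cb`.
A 3-state machine:
        a   b   c  
>  s0   s0  s0  s1 
   s1   s0  s2  s1 
 * s2   s0  s0  s1 
(> = start, * = accepting)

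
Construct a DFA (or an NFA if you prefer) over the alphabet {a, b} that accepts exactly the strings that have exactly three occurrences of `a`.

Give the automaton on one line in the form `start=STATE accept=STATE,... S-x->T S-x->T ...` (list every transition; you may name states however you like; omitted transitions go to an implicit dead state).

Only the number of `a`s matters, and only up to 4. Make a chain q0 → q1 → q2 → q3 → q4 advanced by each `a` (with q4 absorbing); every other symbol self-loops. The accepting set is {q3}.
        a   b  
>  q0   q1  q0 
   q1   q2  q1 
   q2   q3  q2 
 * q3   q4  q3 
   q4   q4  q4 
(> = start, * = accepting)

start=q0 accept=q3 q0-a->q1 q0-b->q0 q1-a->q2 q1-b->q1 q2-a->q3 q2-b->q2 q3-a->q4 q3-b->q3 q4-a->q4 q4-b->q4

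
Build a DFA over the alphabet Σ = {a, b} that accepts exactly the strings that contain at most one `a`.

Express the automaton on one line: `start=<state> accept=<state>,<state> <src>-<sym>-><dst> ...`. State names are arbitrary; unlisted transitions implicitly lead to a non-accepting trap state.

start=q0 accept=q0,q1 q0-a->q1 q0-b->q0 q1-a->q2 q1-b->q1 q2-a->q2 q2-b->q2

Count `a`s, saturating at 2: state q0 means no `a` yet, q1 means one `a` seen, q2 means more than one. Each `a` increments (capped at q2); other symbols loop. Accept from {q0, q1}.
3 states suffice.
        a   b  
>* q0   q1  q0 
 * q1   q2  q1 
   q2   q2  q2 
(> = start, * = accepting)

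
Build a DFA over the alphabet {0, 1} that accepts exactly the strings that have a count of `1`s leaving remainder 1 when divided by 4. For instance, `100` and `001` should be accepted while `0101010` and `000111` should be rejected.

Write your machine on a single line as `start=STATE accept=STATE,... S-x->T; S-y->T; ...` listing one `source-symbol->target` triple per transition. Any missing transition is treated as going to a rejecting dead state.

start=A; accept=B; A-0->A; A-1->B; B-0->B; B-1->C; C-0->C; C-1->D; D-0->D; D-1->A

Keep the running count of `1`s modulo 4: each `1` advances along the cycle A → B → C → D → A while other symbols loop. Accept at B.
A 4-state machine:
       0  1 
>  A   A  B 
 * B   B  C 
   C   C  D 
   D   D  A 
(> = start, * = accepting)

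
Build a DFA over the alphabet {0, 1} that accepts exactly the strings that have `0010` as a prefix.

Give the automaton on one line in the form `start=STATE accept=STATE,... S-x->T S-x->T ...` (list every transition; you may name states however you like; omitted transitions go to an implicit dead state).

Walk along `0010` while the input agrees: from S0 take `0` to S1, and so on. Any deviation drops to the rejecting sink S5. Once S4 is reached the prefix is confirmed and every continuation is accepted.
6 states suffice.
        0   1  
>  S0   S1  S5 
   S1   S2  S5 
   S2   S5  S3 
   S3   S4  S5 
 * S4   S4  S4 
   S5   S5  S5 
(> = start, * = accepting)

start=S0 accept=S4 S0-0->S1 S0-1->S5 S1-0->S2 S1-1->S5 S2-0->S5 S2-1->S3 S3-0->S4 S3-1->S5 S4-0->S4 S4-1->S4 S5-0->S5 S5-1->S5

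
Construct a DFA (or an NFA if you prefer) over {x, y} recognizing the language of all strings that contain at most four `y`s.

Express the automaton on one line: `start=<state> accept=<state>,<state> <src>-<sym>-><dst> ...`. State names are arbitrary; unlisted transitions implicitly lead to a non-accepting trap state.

Count `y`s, saturating at 5: states q0 through q4 mean 0 through 4 `y`s seen; q5 means more than 4. Each `y` increments (capped at q5); other symbols loop. Accept from {q0, q1, q2, q3, q4}.
        x   y  
>* q0   q0  q1 
 * q1   q1  q2 
 * q2   q2  q3 
 * q3   q3  q4 
 * q4   q4  q5 
   q5   q5  q5 
(> = start, * = accepting)

start=q0 accept=q0,q1,q2,q3,q4 q0-x->q0 q0-y->q1 q1-x->q1 q1-y->q2 q2-x->q2 q2-y->q3 q3-x->q3 q3-y->q4 q4-x->q4 q4-y->q5 q5-x->q5 q5-y->q5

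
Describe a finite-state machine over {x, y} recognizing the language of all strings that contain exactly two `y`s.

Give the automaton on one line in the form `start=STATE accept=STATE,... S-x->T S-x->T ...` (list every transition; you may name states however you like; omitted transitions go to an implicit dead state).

start=q0 accept=q2 q0-x->q0 q0-y->q1 q1-x->q1 q1-y->q2 q2-x->q2 q2-y->q3 q3-x->q3 q3-y->q3

Only the number of `y`s matters, and only up to 3. Make a chain q0 → q1 → q2 → q3 advanced by each `y` (with q3 absorbing); every other symbol self-loops. The accepting set is {q2}.
A 4-state machine:
        x   y  
>  q0   q0  q1 
   q1   q1  q2 
 * q2   q2  q3 
   q3   q3  q3 
(> = start, * = accepting)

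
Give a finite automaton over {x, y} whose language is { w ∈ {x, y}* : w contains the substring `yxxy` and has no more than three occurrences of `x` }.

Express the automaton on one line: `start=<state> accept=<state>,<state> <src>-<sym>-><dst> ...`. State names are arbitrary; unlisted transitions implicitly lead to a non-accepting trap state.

Build one automaton per condition and run them in lockstep. One (5 states) tracks whether and how much of `yxxy` has been seen; the other (5 states) tracks the count of `x`s, saturating at 4. Each combined state is a pair, one component from each; accept when both components accept. After merging equivalent states the machine shrinks.
An 11-state machine:
          x    y  
>  q0     q1   q2 
   q1     q3   q4 
   q2     q5   q2 
   q3     q3   q3 
   q4     q6   q4 
   q5     q7   q4 
   q6     q8   q3 
   q7     q3   q9 
   q8     q3  q10 
 * q9    q10   q9 
 * q10    q3  q10 
(> = start, * = accepting)

start=q0 accept=q9,q10 q0-x->q1 q0-y->q2 q1-x->q3 q1-y->q4 q2-x->q5 q2-y->q2 q3-x->q3 q3-y->q3 q4-x->q6 q4-y->q4 q5-x->q7 q5-y->q4 q6-x->q8 q6-y->q3 q7-x->q3 q7-y->q9 q8-x->q3 q8-y->q10 q9-x->q10 q9-y->q9 q10-x->q3 q10-y->q10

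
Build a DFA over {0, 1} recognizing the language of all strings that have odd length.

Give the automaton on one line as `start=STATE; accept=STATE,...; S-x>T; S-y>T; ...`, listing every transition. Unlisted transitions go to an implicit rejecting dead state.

start=s0; accept=s1; s0-0>s1; s0-1>s1; s1-0>s0; s1-1>s0

Only the length mod 2 matters, so use a 2-cycle: from any state, every input symbol moves to the next state, wrapping s1 back to s0. Mark s1 accepting.
With 2 states:
        0   1  
>  s0   s1  s1 
 * s1   s0  s0 
(> = start, * = accepting)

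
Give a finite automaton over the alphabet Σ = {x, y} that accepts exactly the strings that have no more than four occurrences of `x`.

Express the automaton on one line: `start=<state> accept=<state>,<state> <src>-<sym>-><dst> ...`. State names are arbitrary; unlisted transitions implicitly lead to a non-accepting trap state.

start=A accept=A,B,C,D,E A-x->B A-y->A B-x->C B-y->B C-x->D C-y->C D-x->E D-y->D E-x->F E-y->E F-x->F F-y->F

Only the number of `x`s matters, and only up to 5. Make a chain A → B → C → D → E → F advanced by each `x` (with F absorbing); every other symbol self-loops. The accepting set is {A, B, C, D, E}.
A 6-state machine:
       x  y 
>* A   B  A 
 * B   C  B 
 * C   D  C 
 * D   E  D 
 * E   F  E 
   F   F  F 
(> = start, * = accepting)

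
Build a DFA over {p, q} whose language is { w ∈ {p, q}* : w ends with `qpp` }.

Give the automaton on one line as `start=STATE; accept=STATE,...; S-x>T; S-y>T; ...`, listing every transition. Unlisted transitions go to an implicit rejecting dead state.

Let each state record the length of the longest suffix of the input read so far that is also a prefix of `qpp`. S1 means the last symbol is `q`; S2 means the last 2 symbols are `qp`; S3 means the last 3 symbols are `qpp`. Accept only at S3, where the string currently ends in `qpp`.
A 4-state machine:
        p   q  
>  S0   S0  S1 
   S1   S2  S1 
   S2   S3  S1 
 * S3   S0  S1 
(> = start, * = accepting)

start=S0; accept=S3; S0-p>S0; S0-q>S1; S1-p>S2; S1-q>S1; S2-p>S3; S2-q>S1; S3-p>S0; S3-q>S1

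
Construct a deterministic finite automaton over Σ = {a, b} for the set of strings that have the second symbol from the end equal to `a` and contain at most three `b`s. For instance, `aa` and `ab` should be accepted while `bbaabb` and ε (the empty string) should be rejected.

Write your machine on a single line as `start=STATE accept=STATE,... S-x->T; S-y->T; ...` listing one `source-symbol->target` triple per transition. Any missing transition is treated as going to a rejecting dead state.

Run two small machines in parallel and take their product. The first has 7 states tracking the last 2 symbols read; the second has 5 states tracking the count of `b`s, saturating at 4. A product state is a pair (one from each), accepting exactly when both do. After merging equivalent states the machine shrinks.
          a    b  
>  q0     q1   q2 
   q1     q3   q4 
   q2     q5   q6 
 * q3     q3   q4 
 * q4     q5   q6 
   q5     q7   q8 
   q6     q9  q10 
 * q7     q7   q8 
 * q8     q9  q10 
   q9    q11  q12 
   q10   q13  q14 
 * q11   q11  q12 
 * q12   q13  q14 
   q13   q15  q14 
   q14   q14  q14 
 * q15   q15  q14 
(> = start, * = accepting)

start=q0; accept=q3,q4,q7,q8,q11,q12,q15; q0-a->q1; q0-b->q2; q1-a->q3; q1-b->q4; q2-a->q5; q2-b->q6; q3-a->q3; q3-b->q4; q4-a->q5; q4-b->q6; q5-a->q7; q5-b->q8; q6-a->q9; q6-b->q10; q7-a->q7; q7-b->q8; q8-a->q9; q8-b->q10; q9-a->q11; q9-b->q12; q10-a->q13; q10-b->q14; q11-a->q11; q11-b->q12; q12-a->q13; q12-b->q14; q13-a->q15; q13-b->q14; q14-a->q14; q14-b->q14; q15-a->q15; q15-b->q14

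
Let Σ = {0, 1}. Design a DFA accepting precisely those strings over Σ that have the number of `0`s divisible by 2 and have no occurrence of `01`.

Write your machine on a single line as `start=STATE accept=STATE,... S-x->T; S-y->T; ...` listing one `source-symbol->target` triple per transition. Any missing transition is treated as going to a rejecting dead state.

Handle the two conditions separately and then intersect. The first has 2 states tracking the count of `0`s modulo 2; the second has 3 states tracking partial matches of the forbidden pattern `01`. A product state is a pair (one from each), accepting exactly when both do. Minimizing collapses redundant product states.
4 states suffice.
        0   1  
>* q0   q1  q0 
   q1   q2  q3 
 * q2   q1  q3 
   q3   q3  q3 
(> = start, * = accepting)

start=q0; accept=q0,q2; q0-0->q1; q0-1->q0; q1-0->q2; q1-1->q3; q2-0->q1; q2-1->q3; q3-0->q3; q3-1->q3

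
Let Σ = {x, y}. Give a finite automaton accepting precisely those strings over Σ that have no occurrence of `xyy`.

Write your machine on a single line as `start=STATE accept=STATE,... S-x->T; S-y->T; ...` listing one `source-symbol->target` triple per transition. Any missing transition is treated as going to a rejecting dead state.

start=S0; accept=S0,S1,S2; S0-x->S1; S0-y->S0; S1-x->S1; S1-y->S2; S2-x->S1; S2-y->S3; S3-x->S3; S3-y->S3

Track partial matches of the forbidden pattern `xyy`. State S3 is a dead state reached once `xyy` has occurred; every other state accepts. S0 means no part of `xyy` is currently matched.
A 4-state machine:
        x   y  
>* S0   S1  S0 
 * S1   S1  S2 
 * S2   S1  S3 
   S3   S3  S3 
(> = start, * = accepting)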